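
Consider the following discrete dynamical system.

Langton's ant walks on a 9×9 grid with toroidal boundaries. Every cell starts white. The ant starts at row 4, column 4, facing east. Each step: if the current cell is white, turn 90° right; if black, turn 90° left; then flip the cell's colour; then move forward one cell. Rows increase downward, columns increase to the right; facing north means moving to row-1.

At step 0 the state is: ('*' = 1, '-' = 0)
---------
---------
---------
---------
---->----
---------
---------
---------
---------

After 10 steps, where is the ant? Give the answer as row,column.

k=0  ---------
---------
---------
---------
---->----
---------
---------
---------
---------
k=1  ---------
---------
---------
---------
----*----
----v----
---------
---------
---------
k=2  ---------
---------
---------
---------
----*----
---<*----
---------
---------
---------
k=3  ---------
---------
---------
---------
---^*----
---**----
---------
---------
---------
k=4  ---------
---------
---------
---------
---*>----
---**----
---------
---------
---------
k=5  ---------
---------
---------
----^----
---*-----
---**----
---------
---------
---------
k=6  ---------
---------
---------
----*>---
---*-----
---**----
---------
---------
---------
k=7  ---------
---------
---------
----**---
---*-v---
---**----
---------
---------
---------
k=8  ---------
---------
---------
----**---
---*<*---
---**----
---------
---------
---------
k=9  ---------
---------
---------
----^*---
---***---
---**----
---------
---------
---------
k=10  ---------
---------
---------
---<-*---
---***---
---**----
---------
---------
---------

3,3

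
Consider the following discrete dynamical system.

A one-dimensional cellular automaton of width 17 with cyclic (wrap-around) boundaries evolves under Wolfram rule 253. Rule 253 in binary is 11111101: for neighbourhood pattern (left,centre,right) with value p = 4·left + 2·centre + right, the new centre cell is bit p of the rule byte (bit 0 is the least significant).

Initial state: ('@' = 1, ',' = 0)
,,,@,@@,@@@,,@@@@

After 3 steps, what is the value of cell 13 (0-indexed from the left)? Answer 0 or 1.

1

gen 0: ,,,@,@@,@@@,,@@@@
gen 1: @@,@@@@@@@@@,@@@@
gen 2: @@@@@@@@@@@@@@@@@
gen 3: @@@@@@@@@@@@@@@@@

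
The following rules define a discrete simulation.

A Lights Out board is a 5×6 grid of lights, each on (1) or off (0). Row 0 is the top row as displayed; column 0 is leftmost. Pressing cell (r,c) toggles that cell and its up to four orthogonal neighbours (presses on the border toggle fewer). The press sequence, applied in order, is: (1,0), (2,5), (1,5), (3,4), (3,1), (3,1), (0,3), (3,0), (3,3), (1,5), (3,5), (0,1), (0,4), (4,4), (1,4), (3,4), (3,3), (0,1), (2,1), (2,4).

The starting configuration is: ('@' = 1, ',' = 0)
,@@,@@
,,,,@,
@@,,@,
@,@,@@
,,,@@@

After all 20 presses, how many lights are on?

0) ,@@,@@
,,,,@,
@@,,@,
@,@,@@
,,,@@@
1) @@@,@@
@@,,@,
,@,,@,
@,@,@@
,,,@@@
2) @@@,@@
@@,,@@
,@,,,@
@,@,@,
,,,@@@
3) @@@,@,
@@,,,,
,@,,,,
@,@,@,
,,,@@@
4) @@@,@,
@@,,,,
,@,,@,
@,@@,@
,,,@,@
5) @@@,@,
@@,,,,
,,,,@,
,@,@,@
,@,@,@
6) @@@,@,
@@,,,,
,@,,@,
@,@@,@
,,,@,@
7) @@,@,,
@@,@,,
,@,,@,
@,@@,@
,,,@,@
8) @@,@,,
@@,@,,
@@,,@,
,@@@,@
@,,@,@
9) @@,@,,
@@,@,,
@@,@@,
,@,,@@
@,,,,@
10) @@,@,@
@@,@@@
@@,@@@
,@,,@@
@,,,,@
11) @@,@,@
@@,@@@
@@,@@,
,@,,,,
@,,,,,
12) ,,@@,@
@,,@@@
@@,@@,
,@,,,,
@,,,,,
13) ,,@,@,
@,,@,@
@@,@@,
,@,,,,
@,,,,,
14) ,,@,@,
@,,@,@
@@,@@,
,@,,@,
@,,@@@
15) ,,@,,,
@,,,@,
@@,@,,
,@,,@,
@,,@@@
16) ,,@,,,
@,,,@,
@@,@@,
,@,@,@
@,,@,@
17) ,,@,,,
@,,,@,
@@,,@,
,@@,@@
@,,,,@
18) @@,,,,
@@,,@,
@@,,@,
,@@,@@
@,,,,@
19) @@,,,,
@,,,@,
,,@,@,
,,@,@@
@,,,,@
20) @@,,,,
@,,,,,
,,@@,@
,,@,,@
@,,,,@

10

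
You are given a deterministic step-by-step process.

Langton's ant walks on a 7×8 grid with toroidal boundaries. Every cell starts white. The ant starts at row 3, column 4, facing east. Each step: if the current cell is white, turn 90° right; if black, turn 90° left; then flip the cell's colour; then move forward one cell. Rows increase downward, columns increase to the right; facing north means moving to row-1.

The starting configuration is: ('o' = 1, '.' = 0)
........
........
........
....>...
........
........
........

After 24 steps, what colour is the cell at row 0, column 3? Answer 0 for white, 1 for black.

[0] ........
........
........
....>...
........
........
........
[1] ........
........
........
....o...
....v...
........
........
[2] ........
........
........
....o...
...<o...
........
........
[3] ........
........
........
...^o...
...oo...
........
........
[4] ........
........
........
...o>...
...oo...
........
........
[5] ........
........
....^...
...o....
...oo...
........
........
[6] ........
........
....o>..
...o....
...oo...
........
........
[7] ........
........
....oo..
...o.v..
...oo...
........
........
[8] ........
........
....oo..
...o<o..
...oo...
........
........
[9] ........
........
....^o..
...ooo..
...oo...
........
........
[10] ........
........
...<.o..
...ooo..
...oo...
........
........
[11] ........
...^....
...o.o..
...ooo..
...oo...
........
........
[12] ........
...o>...
...o.o..
...ooo..
...oo...
........
........
[13] ........
...oo...
...ovo..
...ooo..
...oo...
........
........
[14] ........
...oo...
...<oo..
...ooo..
...oo...
........
........
[15] ........
...oo...
....oo..
...voo..
...oo...
........
........
[16] ........
...oo...
....oo..
....>o..
...oo...
........
........
[17] ........
...oo...
....^o..
.....o..
...oo...
........
........
[18] ........
...oo...
...<.o..
.....o..
...oo...
........
........
[19] ........
...^o...
...o.o..
.....o..
...oo...
........
........
[20] ........
..<.o...
...o.o..
.....o..
...oo...
........
........
[21] ..^.....
..o.o...
...o.o..
.....o..
...oo...
........
........
[22] ..o>....
..o.o...
...o.o..
.....o..
...oo...
........
........
[23] ..oo....
..ovo...
...o.o..
.....o..
...oo...
........
........
[24] ..oo....
..<oo...
...o.o..
.....o..
...oo...
........
........

1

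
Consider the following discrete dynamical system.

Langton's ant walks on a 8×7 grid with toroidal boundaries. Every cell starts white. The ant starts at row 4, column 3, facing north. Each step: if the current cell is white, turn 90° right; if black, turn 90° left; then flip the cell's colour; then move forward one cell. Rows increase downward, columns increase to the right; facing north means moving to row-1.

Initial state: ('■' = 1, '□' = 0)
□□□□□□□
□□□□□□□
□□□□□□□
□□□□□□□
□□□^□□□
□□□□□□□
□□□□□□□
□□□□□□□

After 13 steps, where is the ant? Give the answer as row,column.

[0] □□□□□□□
□□□□□□□
□□□□□□□
□□□□□□□
□□□^□□□
□□□□□□□
□□□□□□□
□□□□□□□
[1] □□□□□□□
□□□□□□□
□□□□□□□
□□□□□□□
□□□■>□□
□□□□□□□
□□□□□□□
□□□□□□□
[2] □□□□□□□
□□□□□□□
□□□□□□□
□□□□□□□
□□□■■□□
□□□□v□□
□□□□□□□
□□□□□□□
[3] □□□□□□□
□□□□□□□
□□□□□□□
□□□□□□□
□□□■■□□
□□□<■□□
□□□□□□□
□□□□□□□
[4] □□□□□□□
□□□□□□□
□□□□□□□
□□□□□□□
□□□^■□□
□□□■■□□
□□□□□□□
□□□□□□□
[5] □□□□□□□
□□□□□□□
□□□□□□□
□□□□□□□
□□<□■□□
□□□■■□□
□□□□□□□
□□□□□□□
[6] □□□□□□□
□□□□□□□
□□□□□□□
□□^□□□□
□□■□■□□
□□□■■□□
□□□□□□□
□□□□□□□
[7] □□□□□□□
□□□□□□□
□□□□□□□
□□■>□□□
□□■□■□□
□□□■■□□
□□□□□□□
□□□□□□□
[8] □□□□□□□
□□□□□□□
□□□□□□□
□□■■□□□
□□■v■□□
□□□■■□□
□□□□□□□
□□□□□□□
[9] □□□□□□□
□□□□□□□
□□□□□□□
□□■■□□□
□□<■■□□
□□□■■□□
□□□□□□□
□□□□□□□
[10] □□□□□□□
□□□□□□□
□□□□□□□
□□■■□□□
□□□■■□□
□□v■■□□
□□□□□□□
□□□□□□□
[11] □□□□□□□
□□□□□□□
□□□□□□□
□□■■□□□
□□□■■□□
□<■■■□□
□□□□□□□
□□□□□□□
[12] □□□□□□□
□□□□□□□
□□□□□□□
□□■■□□□
□^□■■□□
□■■■■□□
□□□□□□□
□□□□□□□
[13] □□□□□□□
□□□□□□□
□□□□□□□
□□■■□□□
□■>■■□□
□■■■■□□
□□□□□□□
□□□□□□□

4,2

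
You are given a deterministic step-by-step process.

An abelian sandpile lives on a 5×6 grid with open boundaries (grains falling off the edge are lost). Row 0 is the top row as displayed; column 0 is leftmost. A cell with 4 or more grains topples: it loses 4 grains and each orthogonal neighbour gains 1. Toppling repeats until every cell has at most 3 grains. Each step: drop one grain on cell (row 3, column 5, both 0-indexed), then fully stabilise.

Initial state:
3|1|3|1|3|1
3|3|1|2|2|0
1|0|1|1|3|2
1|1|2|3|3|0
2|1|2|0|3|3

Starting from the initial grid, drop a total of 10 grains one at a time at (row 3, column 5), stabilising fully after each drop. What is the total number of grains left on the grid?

55

t=0: 3|1|3|1|3|1
3|3|1|2|2|0
1|0|1|1|3|2
1|1|2|3|3|0
2|1|2|0|3|3
t=1: 3|1|3|1|3|1
3|3|1|2|2|0
1|0|1|1|3|2
1|1|2|3|3|1
2|1|2|0|3|3
t=2: 3|1|3|1|3|1
3|3|1|2|2|0
1|0|1|1|3|2
1|1|2|3|3|2
2|1|2|0|3|3
t=3: 3|1|3|1|3|1
3|3|1|2|2|0
1|0|1|1|3|2
1|1|2|3|3|3
2|1|2|0|3|3
t=4: 3|1|3|1|3|1
3|3|1|2|3|1
1|0|1|3|1|0
1|1|3|0|3|3
2|1|2|2|1|1
t=5: 3|1|3|1|3|1
3|3|1|2|3|1
1|0|1|3|2|1
1|1|3|1|0|1
2|1|2|2|2|2
t=6: 3|1|3|1|3|1
3|3|1|2|3|1
1|0|1|3|2|1
1|1|3|1|0|2
2|1|2|2|2|2
t=7: 3|1|3|1|3|1
3|3|1|2|3|1
1|0|1|3|2|1
1|1|3|1|0|3
2|1|2|2|2|2
t=8: 3|1|3|1|3|1
3|3|1|2|3|1
1|0|1|3|2|2
1|1|3|1|1|0
2|1|2|2|2|3
t=9: 3|1|3|1|3|1
3|3|1|2|3|1
1|0|1|3|2|2
1|1|3|1|1|1
2|1|2|2|2|3
t=10: 3|1|3|1|3|1
3|3|1|2|3|1
1|0|1|3|2|2
1|1|3|1|1|2
2|1|2|2|2|3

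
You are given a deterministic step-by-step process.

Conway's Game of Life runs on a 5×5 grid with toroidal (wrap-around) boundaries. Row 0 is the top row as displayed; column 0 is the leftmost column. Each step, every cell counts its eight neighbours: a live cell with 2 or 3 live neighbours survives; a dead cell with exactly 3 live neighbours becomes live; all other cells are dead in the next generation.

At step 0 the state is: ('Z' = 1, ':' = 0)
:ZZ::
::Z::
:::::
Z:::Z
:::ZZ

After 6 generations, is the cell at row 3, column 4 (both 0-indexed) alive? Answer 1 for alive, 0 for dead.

1

[0] :ZZ::
::Z::
:::::
Z:::Z
:::ZZ
[1] :ZZ::
:ZZ::
:::::
Z::ZZ
:ZZZZ
[2] :::::
:ZZ::
ZZZZZ
ZZ:::
:::::
[3] :::::
::::Z
:::ZZ
:::Z:
:::::
[4] :::::
:::ZZ
:::ZZ
:::ZZ
:::::
[5] :::::
:::ZZ
Z:Z::
:::ZZ
:::::
[6] :::::
:::ZZ
Z:Z::
:::ZZ
:::::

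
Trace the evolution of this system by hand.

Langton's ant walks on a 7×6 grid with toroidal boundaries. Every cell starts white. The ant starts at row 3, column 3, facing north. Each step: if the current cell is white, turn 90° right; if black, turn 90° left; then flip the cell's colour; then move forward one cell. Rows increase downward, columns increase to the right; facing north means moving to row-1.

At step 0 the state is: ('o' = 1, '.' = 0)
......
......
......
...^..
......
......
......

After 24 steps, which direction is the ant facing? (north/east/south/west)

south

step 0: ......
......
......
...^..
......
......
......
step 1: ......
......
......
...o>.
......
......
......
step 2: ......
......
......
...oo.
....v.
......
......
step 3: ......
......
......
...oo.
...<o.
......
......
step 4: ......
......
......
...^o.
...oo.
......
......
step 5: ......
......
......
..<.o.
...oo.
......
......
step 6: ......
......
..^...
..o.o.
...oo.
......
......
step 7: ......
......
..o>..
..o.o.
...oo.
......
......
step 8: ......
......
..oo..
..ovo.
...oo.
......
......
step 9: ......
......
..oo..
..<oo.
...oo.
......
......
step 10: ......
......
..oo..
...oo.
..voo.
......
......
step 11: ......
......
..oo..
...oo.
.<ooo.
......
......
step 12: ......
......
..oo..
.^.oo.
.oooo.
......
......
step 13: ......
......
..oo..
.o>oo.
.oooo.
......
......
step 14: ......
......
..oo..
.oooo.
.ovoo.
......
......
step 15: ......
......
..oo..
.oooo.
.o.>o.
......
......
step 16: ......
......
..oo..
.oo^o.
.o..o.
......
......
step 17: ......
......
..oo..
.o<.o.
.o..o.
......
......
step 18: ......
......
..oo..
.o..o.
.ov.o.
......
......
step 19: ......
......
..oo..
.o..o.
.<o.o.
......
......
step 20: ......
......
..oo..
.o..o.
..o.o.
.v....
......
step 21: ......
......
..oo..
.o..o.
..o.o.
<o....
......
step 22: ......
......
..oo..
.o..o.
^.o.o.
oo....
......
step 23: ......
......
..oo..
.o..o.
o>o.o.
oo....
......
step 24: ......
......
..oo..
.o..o.
ooo.o.
ov....
......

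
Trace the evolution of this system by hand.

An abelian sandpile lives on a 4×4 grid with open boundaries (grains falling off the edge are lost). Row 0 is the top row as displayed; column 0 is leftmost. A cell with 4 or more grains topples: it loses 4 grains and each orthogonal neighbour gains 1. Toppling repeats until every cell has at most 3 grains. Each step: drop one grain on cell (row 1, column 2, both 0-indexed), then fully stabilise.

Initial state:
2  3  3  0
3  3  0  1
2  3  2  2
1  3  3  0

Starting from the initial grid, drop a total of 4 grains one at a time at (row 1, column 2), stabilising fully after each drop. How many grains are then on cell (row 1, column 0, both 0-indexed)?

0) 2  3  3  0
3  3  0  1
2  3  2  2
1  3  3  0
1) 2  3  3  0
3  3  1  1
2  3  2  2
1  3  3  0
2) 2  3  3  0
3  3  2  1
2  3  2  2
1  3  3  0
3) 2  3  3  0
3  3  3  1
2  3  2  2
1  3  3  0
4) 0  2  1  1
2  3  3  2
0  3  1  3
3  1  1  1

2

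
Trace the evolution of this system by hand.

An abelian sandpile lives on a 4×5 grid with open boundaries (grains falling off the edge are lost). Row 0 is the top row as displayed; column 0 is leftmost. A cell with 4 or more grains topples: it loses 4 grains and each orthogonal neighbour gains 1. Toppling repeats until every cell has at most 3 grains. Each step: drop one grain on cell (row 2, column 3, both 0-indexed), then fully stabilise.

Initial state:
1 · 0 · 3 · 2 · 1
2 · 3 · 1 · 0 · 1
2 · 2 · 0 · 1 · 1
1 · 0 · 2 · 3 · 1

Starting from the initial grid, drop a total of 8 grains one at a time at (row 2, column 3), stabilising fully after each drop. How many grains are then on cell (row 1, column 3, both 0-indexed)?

[0] 1 · 0 · 3 · 2 · 1
2 · 3 · 1 · 0 · 1
2 · 2 · 0 · 1 · 1
1 · 0 · 2 · 3 · 1
[1] 1 · 0 · 3 · 2 · 1
2 · 3 · 1 · 0 · 1
2 · 2 · 0 · 2 · 1
1 · 0 · 2 · 3 · 1
[2] 1 · 0 · 3 · 2 · 1
2 · 3 · 1 · 0 · 1
2 · 2 · 0 · 3 · 1
1 · 0 · 2 · 3 · 1
[3] 1 · 0 · 3 · 2 · 1
2 · 3 · 1 · 1 · 1
2 · 2 · 1 · 1 · 2
1 · 0 · 3 · 0 · 2
[4] 1 · 0 · 3 · 2 · 1
2 · 3 · 1 · 1 · 1
2 · 2 · 1 · 2 · 2
1 · 0 · 3 · 0 · 2
[5] 1 · 0 · 3 · 2 · 1
2 · 3 · 1 · 1 · 1
2 · 2 · 1 · 3 · 2
1 · 0 · 3 · 0 · 2
[6] 1 · 0 · 3 · 2 · 1
2 · 3 · 1 · 2 · 1
2 · 2 · 2 · 0 · 3
1 · 0 · 3 · 1 · 2
[7] 1 · 0 · 3 · 2 · 1
2 · 3 · 1 · 2 · 1
2 · 2 · 2 · 1 · 3
1 · 0 · 3 · 1 · 2
[8] 1 · 0 · 3 · 2 · 1
2 · 3 · 1 · 2 · 1
2 · 2 · 2 · 2 · 3
1 · 0 · 3 · 1 · 2

2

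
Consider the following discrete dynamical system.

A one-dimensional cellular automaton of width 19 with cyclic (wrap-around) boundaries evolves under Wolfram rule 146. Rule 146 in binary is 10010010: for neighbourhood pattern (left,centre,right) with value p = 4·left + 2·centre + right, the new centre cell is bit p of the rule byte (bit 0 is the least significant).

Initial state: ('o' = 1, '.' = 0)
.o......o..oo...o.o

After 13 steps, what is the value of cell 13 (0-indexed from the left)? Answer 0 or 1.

0

0) .o......o..oo...o.o
1) ..o....o.oo..o.o...
2) .o.o..o....oo...o..
3) o...oo.o..o..o.o.o.
4) .o.o....oo.oo......
5) o...o..o.....o.....
6) .o.o.oo.o...o.o...o
7) .........o.o...o.o.
8) ........o...o.o...o
9) o......o.o.o...o.o.
10) .o....o.....o.o....
11) o.o..o.o...o...o...
12) ...oo...o.o.o.o.o.o
13) o.o..o.o...........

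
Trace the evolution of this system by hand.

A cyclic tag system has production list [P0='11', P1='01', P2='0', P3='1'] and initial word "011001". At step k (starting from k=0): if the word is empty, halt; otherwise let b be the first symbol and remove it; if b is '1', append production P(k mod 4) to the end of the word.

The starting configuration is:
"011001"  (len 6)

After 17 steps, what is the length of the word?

0) "011001"  (len 6)
1) "11001"  (len 5)
2) "100101"  (len 6)
3) "001010"  (len 6)
4) "01010"  (len 5)
5) "1010"  (len 4)
6) "01001"  (len 5)
7) "1001"  (len 4)
8) "0011"  (len 4)
9) "011"  (len 3)
10) "11"  (len 2)
11) "10"  (len 2)
12) "01"  (len 2)
13) "1"  (len 1)
14) "01"  (len 2)
15) "1"  (len 1)
16) "1"  (len 1)
17) "11"  (len 2)

2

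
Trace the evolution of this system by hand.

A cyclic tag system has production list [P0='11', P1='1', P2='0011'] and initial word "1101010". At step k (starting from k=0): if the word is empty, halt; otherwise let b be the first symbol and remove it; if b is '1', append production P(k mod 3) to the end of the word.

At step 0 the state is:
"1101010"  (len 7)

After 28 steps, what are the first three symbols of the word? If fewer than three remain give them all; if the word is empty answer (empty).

001

t=0: "1101010"  (len 7)
t=1: "10101011"  (len 8)
t=2: "01010111"  (len 8)
t=3: "1010111"  (len 7)
t=4: "01011111"  (len 8)
t=5: "1011111"  (len 7)
t=6: "0111110011"  (len 10)
t=7: "111110011"  (len 9)
t=8: "111100111"  (len 9)
t=9: "111001110011"  (len 12)
t=10: "1100111001111"  (len 13)
t=11: "1001110011111"  (len 13)
t=12: "0011100111110011"  (len 16)
t=13: "011100111110011"  (len 15)
t=14: "11100111110011"  (len 14)
t=15: "11001111100110011"  (len 17)
t=16: "100111110011001111"  (len 18)
t=17: "001111100110011111"  (len 18)
t=18: "01111100110011111"  (len 17)
t=19: "1111100110011111"  (len 16)
t=20: "1111001100111111"  (len 16)
t=21: "1110011001111110011"  (len 19)
t=22: "11001100111111001111"  (len 20)
t=23: "10011001111110011111"  (len 20)
t=24: "00110011111100111110011"  (len 23)
t=25: "0110011111100111110011"  (len 22)
t=26: "110011111100111110011"  (len 21)
t=27: "100111111001111100110011"  (len 24)
t=28: "0011111100111110011001111"  (len 25)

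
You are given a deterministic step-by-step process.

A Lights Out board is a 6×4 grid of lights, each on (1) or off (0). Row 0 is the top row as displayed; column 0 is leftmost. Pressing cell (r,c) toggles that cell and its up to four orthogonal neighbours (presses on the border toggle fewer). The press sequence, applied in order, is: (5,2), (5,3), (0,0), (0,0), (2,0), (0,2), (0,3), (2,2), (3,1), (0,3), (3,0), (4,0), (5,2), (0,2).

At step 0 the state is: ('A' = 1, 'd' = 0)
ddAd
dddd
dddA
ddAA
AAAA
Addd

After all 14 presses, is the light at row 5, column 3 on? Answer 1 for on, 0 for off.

1

0) ddAd
dddd
dddA
ddAA
AAAA
Addd
1) ddAd
dddd
dddA
ddAA
AAdA
AAAA
2) ddAd
dddd
dddA
ddAA
AAdd
AAdd
3) AAAd
Addd
dddA
ddAA
AAdd
AAdd
4) ddAd
dddd
dddA
ddAA
AAdd
AAdd
5) ddAd
Addd
AAdA
AdAA
AAdd
AAdd
6) dAdA
AdAd
AAdA
AdAA
AAdd
AAdd
7) dAAd
AdAA
AAdA
AdAA
AAdd
AAdd
8) dAAd
AddA
AdAd
AddA
AAdd
AAdd
9) dAAd
AddA
AAAd
dAAA
Addd
AAdd
10) dAdA
Addd
AAAd
dAAA
Addd
AAdd
11) dAdA
Addd
dAAd
AdAA
dddd
AAdd
12) dAdA
Addd
dAAd
ddAA
AAdd
dAdd
13) dAdA
Addd
dAAd
ddAA
AAAd
ddAA
14) ddAd
AdAd
dAAd
ddAA
AAAd
ddAA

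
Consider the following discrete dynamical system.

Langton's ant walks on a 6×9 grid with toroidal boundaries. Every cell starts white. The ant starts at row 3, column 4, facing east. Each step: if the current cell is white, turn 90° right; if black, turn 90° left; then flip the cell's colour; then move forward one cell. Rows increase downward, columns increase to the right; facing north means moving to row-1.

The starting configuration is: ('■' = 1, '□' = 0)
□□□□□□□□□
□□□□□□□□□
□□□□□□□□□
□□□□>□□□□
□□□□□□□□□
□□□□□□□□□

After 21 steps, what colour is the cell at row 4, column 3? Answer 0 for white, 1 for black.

step 0: □□□□□□□□□
□□□□□□□□□
□□□□□□□□□
□□□□>□□□□
□□□□□□□□□
□□□□□□□□□
step 1: □□□□□□□□□
□□□□□□□□□
□□□□□□□□□
□□□□■□□□□
□□□□v□□□□
□□□□□□□□□
step 2: □□□□□□□□□
□□□□□□□□□
□□□□□□□□□
□□□□■□□□□
□□□<■□□□□
□□□□□□□□□
step 3: □□□□□□□□□
□□□□□□□□□
□□□□□□□□□
□□□^■□□□□
□□□■■□□□□
□□□□□□□□□
step 4: □□□□□□□□□
□□□□□□□□□
□□□□□□□□□
□□□■>□□□□
□□□■■□□□□
□□□□□□□□□
step 5: □□□□□□□□□
□□□□□□□□□
□□□□^□□□□
□□□■□□□□□
□□□■■□□□□
□□□□□□□□□
step 6: □□□□□□□□□
□□□□□□□□□
□□□□■>□□□
□□□■□□□□□
□□□■■□□□□
□□□□□□□□□
step 7: □□□□□□□□□
□□□□□□□□□
□□□□■■□□□
□□□■□v□□□
□□□■■□□□□
□□□□□□□□□
step 8: □□□□□□□□□
□□□□□□□□□
□□□□■■□□□
□□□■<■□□□
□□□■■□□□□
□□□□□□□□□
step 9: □□□□□□□□□
□□□□□□□□□
□□□□^■□□□
□□□■■■□□□
□□□■■□□□□
□□□□□□□□□
step 10: □□□□□□□□□
□□□□□□□□□
□□□<□■□□□
□□□■■■□□□
□□□■■□□□□
□□□□□□□□□
step 11: □□□□□□□□□
□□□^□□□□□
□□□■□■□□□
□□□■■■□□□
□□□■■□□□□
□□□□□□□□□
step 12: □□□□□□□□□
□□□■>□□□□
□□□■□■□□□
□□□■■■□□□
□□□■■□□□□
□□□□□□□□□
step 13: □□□□□□□□□
□□□■■□□□□
□□□■v■□□□
□□□■■■□□□
□□□■■□□□□
□□□□□□□□□
step 14: □□□□□□□□□
□□□■■□□□□
□□□<■■□□□
□□□■■■□□□
□□□■■□□□□
□□□□□□□□□
step 15: □□□□□□□□□
□□□■■□□□□
□□□□■■□□□
□□□v■■□□□
□□□■■□□□□
□□□□□□□□□
step 16: □□□□□□□□□
□□□■■□□□□
□□□□■■□□□
□□□□>■□□□
□□□■■□□□□
□□□□□□□□□
step 17: □□□□□□□□□
□□□■■□□□□
□□□□^■□□□
□□□□□■□□□
□□□■■□□□□
□□□□□□□□□
step 18: □□□□□□□□□
□□□■■□□□□
□□□<□■□□□
□□□□□■□□□
□□□■■□□□□
□□□□□□□□□
step 19: □□□□□□□□□
□□□^■□□□□
□□□■□■□□□
□□□□□■□□□
□□□■■□□□□
□□□□□□□□□
step 20: □□□□□□□□□
□□<□■□□□□
□□□■□■□□□
□□□□□■□□□
□□□■■□□□□
□□□□□□□□□
step 21: □□^□□□□□□
□□■□■□□□□
□□□■□■□□□
□□□□□■□□□
□□□■■□□□□
□□□□□□□□□

1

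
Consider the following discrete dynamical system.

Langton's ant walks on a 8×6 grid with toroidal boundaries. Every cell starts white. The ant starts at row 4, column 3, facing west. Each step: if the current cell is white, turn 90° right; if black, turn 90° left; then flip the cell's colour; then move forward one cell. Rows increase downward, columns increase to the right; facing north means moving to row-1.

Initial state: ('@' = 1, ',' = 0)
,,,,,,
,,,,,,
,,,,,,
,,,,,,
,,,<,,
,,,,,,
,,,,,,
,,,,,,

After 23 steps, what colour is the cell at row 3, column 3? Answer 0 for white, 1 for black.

1

[0] ,,,,,,
,,,,,,
,,,,,,
,,,,,,
,,,<,,
,,,,,,
,,,,,,
,,,,,,
[1] ,,,,,,
,,,,,,
,,,,,,
,,,^,,
,,,@,,
,,,,,,
,,,,,,
,,,,,,
[2] ,,,,,,
,,,,,,
,,,,,,
,,,@>,
,,,@,,
,,,,,,
,,,,,,
,,,,,,
[3] ,,,,,,
,,,,,,
,,,,,,
,,,@@,
,,,@v,
,,,,,,
,,,,,,
,,,,,,
[4] ,,,,,,
,,,,,,
,,,,,,
,,,@@,
,,,<@,
,,,,,,
,,,,,,
,,,,,,
[5] ,,,,,,
,,,,,,
,,,,,,
,,,@@,
,,,,@,
,,,v,,
,,,,,,
,,,,,,
[6] ,,,,,,
,,,,,,
,,,,,,
,,,@@,
,,,,@,
,,<@,,
,,,,,,
,,,,,,
[7] ,,,,,,
,,,,,,
,,,,,,
,,,@@,
,,^,@,
,,@@,,
,,,,,,
,,,,,,
[8] ,,,,,,
,,,,,,
,,,,,,
,,,@@,
,,@>@,
,,@@,,
,,,,,,
,,,,,,
[9] ,,,,,,
,,,,,,
,,,,,,
,,,@@,
,,@@@,
,,@v,,
,,,,,,
,,,,,,
[10] ,,,,,,
,,,,,,
,,,,,,
,,,@@,
,,@@@,
,,@,>,
,,,,,,
,,,,,,
[11] ,,,,,,
,,,,,,
,,,,,,
,,,@@,
,,@@@,
,,@,@,
,,,,v,
,,,,,,
[12] ,,,,,,
,,,,,,
,,,,,,
,,,@@,
,,@@@,
,,@,@,
,,,<@,
,,,,,,
[13] ,,,,,,
,,,,,,
,,,,,,
,,,@@,
,,@@@,
,,@^@,
,,,@@,
,,,,,,
[14] ,,,,,,
,,,,,,
,,,,,,
,,,@@,
,,@@@,
,,@@>,
,,,@@,
,,,,,,
[15] ,,,,,,
,,,,,,
,,,,,,
,,,@@,
,,@@^,
,,@@,,
,,,@@,
,,,,,,
[16] ,,,,,,
,,,,,,
,,,,,,
,,,@@,
,,@<,,
,,@@,,
,,,@@,
,,,,,,
[17] ,,,,,,
,,,,,,
,,,,,,
,,,@@,
,,@,,,
,,@v,,
,,,@@,
,,,,,,
[18] ,,,,,,
,,,,,,
,,,,,,
,,,@@,
,,@,,,
,,@,>,
,,,@@,
,,,,,,
[19] ,,,,,,
,,,,,,
,,,,,,
,,,@@,
,,@,,,
,,@,@,
,,,@v,
,,,,,,
[20] ,,,,,,
,,,,,,
,,,,,,
,,,@@,
,,@,,,
,,@,@,
,,,@,>
,,,,,,
[21] ,,,,,,
,,,,,,
,,,,,,
,,,@@,
,,@,,,
,,@,@,
,,,@,@
,,,,,v
[22] ,,,,,,
,,,,,,
,,,,,,
,,,@@,
,,@,,,
,,@,@,
,,,@,@
,,,,<@
[23] ,,,,,,
,,,,,,
,,,,,,
,,,@@,
,,@,,,
,,@,@,
,,,@^@
,,,,@@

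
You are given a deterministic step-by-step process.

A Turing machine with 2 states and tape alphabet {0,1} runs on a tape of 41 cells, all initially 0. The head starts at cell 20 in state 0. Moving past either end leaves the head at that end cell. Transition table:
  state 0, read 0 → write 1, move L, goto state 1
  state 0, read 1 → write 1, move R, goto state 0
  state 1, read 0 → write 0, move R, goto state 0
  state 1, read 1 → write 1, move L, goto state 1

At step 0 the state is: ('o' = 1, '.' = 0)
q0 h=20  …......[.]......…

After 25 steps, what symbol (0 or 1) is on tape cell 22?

1

[0] q0 h=20  …......[.]......…
[1] q1 h=19  …......[.]o.....…
[2] q0 h=20  …......[o]......…
[3] q0 h=21  ….....o[.]......…
[4] q1 h=20  …......[o]o.....…
[5] q1 h=19  …......[.]oo....…
[6] q0 h=20  …......[o]o.....…
[7] q0 h=21  ….....o[o]......…
[8] q0 h=22  …....oo[.]......…
[9] q1 h=21  ….....o[o]o.....…
[10] q1 h=20  …......[o]oo....…
[11] q1 h=19  …......[.]ooo...…
[12] q0 h=20  …......[o]oo....…
[13] q0 h=21  ….....o[o]o.....…
[14] q0 h=22  …....oo[o]......…
[15] q0 h=23  …...ooo[.]......…
[16] q1 h=22  …....oo[o]o.....…
[17] q1 h=21  ….....o[o]oo....…
[18] q1 h=20  …......[o]ooo...…
[19] q1 h=19  …......[.]oooo..…
[20] q0 h=20  …......[o]ooo...…
[21] q0 h=21  ….....o[o]oo....…
[22] q0 h=22  …....oo[o]o.....…
[23] q0 h=23  …...ooo[o]......…
[24] q0 h=24  …..oooo[.]......…
[25] q1 h=23  …...ooo[o]o.....…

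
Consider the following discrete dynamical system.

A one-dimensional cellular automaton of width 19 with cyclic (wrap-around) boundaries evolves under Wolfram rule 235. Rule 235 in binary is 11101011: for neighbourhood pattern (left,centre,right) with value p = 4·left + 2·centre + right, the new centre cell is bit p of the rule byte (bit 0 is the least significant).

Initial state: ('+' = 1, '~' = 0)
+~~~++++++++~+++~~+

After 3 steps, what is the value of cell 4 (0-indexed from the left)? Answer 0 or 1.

1

step 0: +~~~++++++++~+++~~+
step 1: +~++++++++++++++~++
step 2: +++++++++++++++++++
step 3: +++++++++++++++++++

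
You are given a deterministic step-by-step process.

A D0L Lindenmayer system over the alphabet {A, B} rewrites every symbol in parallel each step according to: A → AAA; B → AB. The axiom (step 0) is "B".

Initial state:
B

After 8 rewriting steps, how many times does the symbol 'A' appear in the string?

k=0  B
k=1  AB
k=2  AAAAB
k=3  AAAAAAAAAAAAAB
k=4  AAAAAAAAAAAAAAAAAAAAAAAAAAAAAAAAAAAAAAAAB
k=5  AAAAAAAAAAAAAAAAAAAAAAAAAAAAAAAAAAAAAAAAAAAAAAAAAAAAAAAAAA…AAAAAAAAAAAAAAAAAAAAAAAAAAAAAAAAAAAAAAAAAAAAAAAAAAAAAAAAAB  (len 122)
k=6  AAAAAAAAAAAAAAAAAAAAAAAAAAAAAAAAAAAAAAAAAAAAAAAAAAAAAAAAAA…AAAAAAAAAAAAAAAAAAAAAAAAAAAAAAAAAAAAAAAAAAAAAAAAAAAAAAAAAB  (len 365)
k=7  AAAAAAAAAAAAAAAAAAAAAAAAAAAAAAAAAAAAAAAAAAAAAAAAAAAAAAAAAA…AAAAAAAAAAAAAAAAAAAAAAAAAAAAAAAAAAAAAAAAAAAAAAAAAAAAAAAAAB  (len 1094)
k=8  AAAAAAAAAAAAAAAAAAAAAAAAAAAAAAAAAAAAAAAAAAAAAAAAAAAAAAAAAA…AAAAAAAAAAAAAAAAAAAAAAAAAAAAAAAAAAAAAAAAAAAAAAAAAAAAAAAAAB  (len 3281)

3280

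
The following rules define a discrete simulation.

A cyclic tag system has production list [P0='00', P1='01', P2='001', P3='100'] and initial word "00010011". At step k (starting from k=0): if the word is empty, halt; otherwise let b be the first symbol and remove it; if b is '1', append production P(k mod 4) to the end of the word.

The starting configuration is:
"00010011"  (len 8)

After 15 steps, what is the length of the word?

9

k=0  "00010011"  (len 8)
k=1  "0010011"  (len 7)
k=2  "010011"  (len 6)
k=3  "10011"  (len 5)
k=4  "0011100"  (len 7)
k=5  "011100"  (len 6)
k=6  "11100"  (len 5)
k=7  "1100001"  (len 7)
k=8  "100001100"  (len 9)
k=9  "0000110000"  (len 10)
k=10  "000110000"  (len 9)
k=11  "00110000"  (len 8)
k=12  "0110000"  (len 7)
k=13  "110000"  (len 6)
k=14  "1000001"  (len 7)
k=15  "000001001"  (len 9)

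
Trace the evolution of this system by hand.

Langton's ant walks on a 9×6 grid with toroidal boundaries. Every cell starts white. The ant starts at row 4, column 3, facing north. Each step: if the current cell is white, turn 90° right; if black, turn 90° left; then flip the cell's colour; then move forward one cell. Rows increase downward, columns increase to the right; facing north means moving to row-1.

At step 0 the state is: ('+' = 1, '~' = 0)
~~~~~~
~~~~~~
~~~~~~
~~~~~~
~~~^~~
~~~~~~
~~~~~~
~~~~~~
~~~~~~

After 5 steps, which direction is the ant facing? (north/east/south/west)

west

gen 0: ~~~~~~
~~~~~~
~~~~~~
~~~~~~
~~~^~~
~~~~~~
~~~~~~
~~~~~~
~~~~~~
gen 1: ~~~~~~
~~~~~~
~~~~~~
~~~~~~
~~~+>~
~~~~~~
~~~~~~
~~~~~~
~~~~~~
gen 2: ~~~~~~
~~~~~~
~~~~~~
~~~~~~
~~~++~
~~~~v~
~~~~~~
~~~~~~
~~~~~~
gen 3: ~~~~~~
~~~~~~
~~~~~~
~~~~~~
~~~++~
~~~<+~
~~~~~~
~~~~~~
~~~~~~
gen 4: ~~~~~~
~~~~~~
~~~~~~
~~~~~~
~~~^+~
~~~++~
~~~~~~
~~~~~~
~~~~~~
gen 5: ~~~~~~
~~~~~~
~~~~~~
~~~~~~
~~<~+~
~~~++~
~~~~~~
~~~~~~
~~~~~~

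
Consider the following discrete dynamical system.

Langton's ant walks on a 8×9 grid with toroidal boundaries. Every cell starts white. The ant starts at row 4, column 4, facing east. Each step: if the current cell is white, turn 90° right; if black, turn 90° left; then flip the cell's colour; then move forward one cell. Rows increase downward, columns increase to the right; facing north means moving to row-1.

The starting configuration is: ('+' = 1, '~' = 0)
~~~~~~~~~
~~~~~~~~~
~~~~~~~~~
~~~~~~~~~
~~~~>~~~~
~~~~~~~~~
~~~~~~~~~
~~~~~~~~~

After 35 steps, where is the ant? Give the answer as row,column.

4,1

gen 0: ~~~~~~~~~
~~~~~~~~~
~~~~~~~~~
~~~~~~~~~
~~~~>~~~~
~~~~~~~~~
~~~~~~~~~
~~~~~~~~~
gen 1: ~~~~~~~~~
~~~~~~~~~
~~~~~~~~~
~~~~~~~~~
~~~~+~~~~
~~~~v~~~~
~~~~~~~~~
~~~~~~~~~
gen 2: ~~~~~~~~~
~~~~~~~~~
~~~~~~~~~
~~~~~~~~~
~~~~+~~~~
~~~<+~~~~
~~~~~~~~~
~~~~~~~~~
gen 3: ~~~~~~~~~
~~~~~~~~~
~~~~~~~~~
~~~~~~~~~
~~~^+~~~~
~~~++~~~~
~~~~~~~~~
~~~~~~~~~
gen 4: ~~~~~~~~~
~~~~~~~~~
~~~~~~~~~
~~~~~~~~~
~~~+>~~~~
~~~++~~~~
~~~~~~~~~
~~~~~~~~~
gen 5: ~~~~~~~~~
~~~~~~~~~
~~~~~~~~~
~~~~^~~~~
~~~+~~~~~
~~~++~~~~
~~~~~~~~~
~~~~~~~~~
gen 6: ~~~~~~~~~
~~~~~~~~~
~~~~~~~~~
~~~~+>~~~
~~~+~~~~~
~~~++~~~~
~~~~~~~~~
~~~~~~~~~
gen 7: ~~~~~~~~~
~~~~~~~~~
~~~~~~~~~
~~~~++~~~
~~~+~v~~~
~~~++~~~~
~~~~~~~~~
~~~~~~~~~
gen 8: ~~~~~~~~~
~~~~~~~~~
~~~~~~~~~
~~~~++~~~
~~~+<+~~~
~~~++~~~~
~~~~~~~~~
~~~~~~~~~
gen 9: ~~~~~~~~~
~~~~~~~~~
~~~~~~~~~
~~~~^+~~~
~~~+++~~~
~~~++~~~~
~~~~~~~~~
~~~~~~~~~
gen 10: ~~~~~~~~~
~~~~~~~~~
~~~~~~~~~
~~~<~+~~~
~~~+++~~~
~~~++~~~~
~~~~~~~~~
~~~~~~~~~
gen 11: ~~~~~~~~~
~~~~~~~~~
~~~^~~~~~
~~~+~+~~~
~~~+++~~~
~~~++~~~~
~~~~~~~~~
~~~~~~~~~
gen 12: ~~~~~~~~~
~~~~~~~~~
~~~+>~~~~
~~~+~+~~~
~~~+++~~~
~~~++~~~~
~~~~~~~~~
~~~~~~~~~
gen 13: ~~~~~~~~~
~~~~~~~~~
~~~++~~~~
~~~+v+~~~
~~~+++~~~
~~~++~~~~
~~~~~~~~~
~~~~~~~~~
gen 14: ~~~~~~~~~
~~~~~~~~~
~~~++~~~~
~~~<++~~~
~~~+++~~~
~~~++~~~~
~~~~~~~~~
~~~~~~~~~
gen 15: ~~~~~~~~~
~~~~~~~~~
~~~++~~~~
~~~~++~~~
~~~v++~~~
~~~++~~~~
~~~~~~~~~
~~~~~~~~~
gen 16: ~~~~~~~~~
~~~~~~~~~
~~~++~~~~
~~~~++~~~
~~~~>+~~~
~~~++~~~~
~~~~~~~~~
~~~~~~~~~
gen 17: ~~~~~~~~~
~~~~~~~~~
~~~++~~~~
~~~~^+~~~
~~~~~+~~~
~~~++~~~~
~~~~~~~~~
~~~~~~~~~
gen 18: ~~~~~~~~~
~~~~~~~~~
~~~++~~~~
~~~<~+~~~
~~~~~+~~~
~~~++~~~~
~~~~~~~~~
~~~~~~~~~
gen 19: ~~~~~~~~~
~~~~~~~~~
~~~^+~~~~
~~~+~+~~~
~~~~~+~~~
~~~++~~~~
~~~~~~~~~
~~~~~~~~~
gen 20: ~~~~~~~~~
~~~~~~~~~
~~<~+~~~~
~~~+~+~~~
~~~~~+~~~
~~~++~~~~
~~~~~~~~~
~~~~~~~~~
gen 21: ~~~~~~~~~
~~^~~~~~~
~~+~+~~~~
~~~+~+~~~
~~~~~+~~~
~~~++~~~~
~~~~~~~~~
~~~~~~~~~
gen 22: ~~~~~~~~~
~~+>~~~~~
~~+~+~~~~
~~~+~+~~~
~~~~~+~~~
~~~++~~~~
~~~~~~~~~
~~~~~~~~~
gen 23: ~~~~~~~~~
~~++~~~~~
~~+v+~~~~
~~~+~+~~~
~~~~~+~~~
~~~++~~~~
~~~~~~~~~
~~~~~~~~~
gen 24: ~~~~~~~~~
~~++~~~~~
~~<++~~~~
~~~+~+~~~
~~~~~+~~~
~~~++~~~~
~~~~~~~~~
~~~~~~~~~
gen 25: ~~~~~~~~~
~~++~~~~~
~~~++~~~~
~~v+~+~~~
~~~~~+~~~
~~~++~~~~
~~~~~~~~~
~~~~~~~~~
gen 26: ~~~~~~~~~
~~++~~~~~
~~~++~~~~
~<++~+~~~
~~~~~+~~~
~~~++~~~~
~~~~~~~~~
~~~~~~~~~
gen 27: ~~~~~~~~~
~~++~~~~~
~^~++~~~~
~+++~+~~~
~~~~~+~~~
~~~++~~~~
~~~~~~~~~
~~~~~~~~~
gen 28: ~~~~~~~~~
~~++~~~~~
~+>++~~~~
~+++~+~~~
~~~~~+~~~
~~~++~~~~
~~~~~~~~~
~~~~~~~~~
gen 29: ~~~~~~~~~
~~++~~~~~
~++++~~~~
~+v+~+~~~
~~~~~+~~~
~~~++~~~~
~~~~~~~~~
~~~~~~~~~
gen 30: ~~~~~~~~~
~~++~~~~~
~++++~~~~
~+~>~+~~~
~~~~~+~~~
~~~++~~~~
~~~~~~~~~
~~~~~~~~~
gen 31: ~~~~~~~~~
~~++~~~~~
~++^+~~~~
~+~~~+~~~
~~~~~+~~~
~~~++~~~~
~~~~~~~~~
~~~~~~~~~
gen 32: ~~~~~~~~~
~~++~~~~~
~+<~+~~~~
~+~~~+~~~
~~~~~+~~~
~~~++~~~~
~~~~~~~~~
~~~~~~~~~
gen 33: ~~~~~~~~~
~~++~~~~~
~+~~+~~~~
~+v~~+~~~
~~~~~+~~~
~~~++~~~~
~~~~~~~~~
~~~~~~~~~
gen 34: ~~~~~~~~~
~~++~~~~~
~+~~+~~~~
~<+~~+~~~
~~~~~+~~~
~~~++~~~~
~~~~~~~~~
~~~~~~~~~
gen 35: ~~~~~~~~~
~~++~~~~~
~+~~+~~~~
~~+~~+~~~
~v~~~+~~~
~~~++~~~~
~~~~~~~~~
~~~~~~~~~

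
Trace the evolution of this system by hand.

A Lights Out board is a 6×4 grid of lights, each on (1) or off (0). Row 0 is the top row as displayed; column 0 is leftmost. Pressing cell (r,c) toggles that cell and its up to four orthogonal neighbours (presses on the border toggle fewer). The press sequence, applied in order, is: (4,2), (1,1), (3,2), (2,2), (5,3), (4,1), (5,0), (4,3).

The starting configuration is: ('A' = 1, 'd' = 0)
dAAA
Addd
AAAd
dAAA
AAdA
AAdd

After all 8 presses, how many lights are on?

[0] dAAA
Addd
AAAd
dAAA
AAdA
AAdd
[1] dAAA
Addd
AAAd
dAdA
AdAd
AAAd
[2] ddAA
dAAd
AdAd
dAdA
AdAd
AAAd
[3] ddAA
dAAd
Addd
ddAd
Addd
AAAd
[4] ddAA
dAdd
AAAA
dddd
Addd
AAAd
[5] ddAA
dAdd
AAAA
dddd
AddA
AAdA
[6] ddAA
dAdd
AAAA
dAdd
dAAA
AddA
[7] ddAA
dAdd
AAAA
dAdd
AAAA
dAdA
[8] ddAA
dAdd
AAAA
dAdA
AAdd
dAdd

12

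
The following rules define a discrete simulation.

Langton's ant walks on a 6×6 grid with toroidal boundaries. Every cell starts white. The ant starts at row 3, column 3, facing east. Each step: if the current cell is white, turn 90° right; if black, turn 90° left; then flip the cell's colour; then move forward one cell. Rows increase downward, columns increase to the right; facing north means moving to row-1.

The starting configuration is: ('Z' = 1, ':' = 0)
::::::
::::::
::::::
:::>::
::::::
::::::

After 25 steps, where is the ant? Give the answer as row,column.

[0] ::::::
::::::
::::::
:::>::
::::::
::::::
[1] ::::::
::::::
::::::
:::Z::
:::v::
::::::
[2] ::::::
::::::
::::::
:::Z::
::<Z::
::::::
[3] ::::::
::::::
::::::
::^Z::
::ZZ::
::::::
[4] ::::::
::::::
::::::
::Z>::
::ZZ::
::::::
[5] ::::::
::::::
:::^::
::Z:::
::ZZ::
::::::
[6] ::::::
::::::
:::Z>:
::Z:::
::ZZ::
::::::
[7] ::::::
::::::
:::ZZ:
::Z:v:
::ZZ::
::::::
[8] ::::::
::::::
:::ZZ:
::Z<Z:
::ZZ::
::::::
[9] ::::::
::::::
:::^Z:
::ZZZ:
::ZZ::
::::::
[10] ::::::
::::::
::<:Z:
::ZZZ:
::ZZ::
::::::
[11] ::::::
::^:::
::Z:Z:
::ZZZ:
::ZZ::
::::::
[12] ::::::
::Z>::
::Z:Z:
::ZZZ:
::ZZ::
::::::
[13] ::::::
::ZZ::
::ZvZ:
::ZZZ:
::ZZ::
::::::
[14] ::::::
::ZZ::
::<ZZ:
::ZZZ:
::ZZ::
::::::
[15] ::::::
::ZZ::
:::ZZ:
::vZZ:
::ZZ::
::::::
[16] ::::::
::ZZ::
:::ZZ:
:::>Z:
::ZZ::
::::::
[17] ::::::
::ZZ::
:::^Z:
::::Z:
::ZZ::
::::::
[18] ::::::
::ZZ::
::<:Z:
::::Z:
::ZZ::
::::::
[19] ::::::
::^Z::
::Z:Z:
::::Z:
::ZZ::
::::::
[20] ::::::
:<:Z::
::Z:Z:
::::Z:
::ZZ::
::::::
[21] :^::::
:Z:Z::
::Z:Z:
::::Z:
::ZZ::
::::::
[22] :Z>:::
:Z:Z::
::Z:Z:
::::Z:
::ZZ::
::::::
[23] :ZZ:::
:ZvZ::
::Z:Z:
::::Z:
::ZZ::
::::::
[24] :ZZ:::
:<ZZ::
::Z:Z:
::::Z:
::ZZ::
::::::
[25] :ZZ:::
::ZZ::
:vZ:Z:
::::Z:
::ZZ::
::::::

2,1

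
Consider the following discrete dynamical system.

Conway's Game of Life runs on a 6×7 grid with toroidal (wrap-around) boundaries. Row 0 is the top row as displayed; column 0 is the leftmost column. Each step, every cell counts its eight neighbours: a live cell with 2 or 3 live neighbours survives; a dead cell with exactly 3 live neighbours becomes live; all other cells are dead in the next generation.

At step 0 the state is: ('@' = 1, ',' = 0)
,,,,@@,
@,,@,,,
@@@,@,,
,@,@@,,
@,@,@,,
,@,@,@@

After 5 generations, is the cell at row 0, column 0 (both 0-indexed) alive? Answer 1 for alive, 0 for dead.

0

gen 0: ,,,,@@,
@,,@,,,
@@@,@,,
,@,@@,,
@,@,@,,
,@,@,@@
gen 1: @,@@,@,
@,@@,@@
@,,,@,,
,,,,@@,
@,,,,,@
@@@@,,@
gen 2: ,,,,,@,
@,@,,@,
@@,,,,,
@,,,@@,
,,@@@,,
,,,@@@,
gen 3: ,,,@,@,
@,,,,,,
@,,,@@,
@,@,@@@
,,@,,,@
,,@,,@,
gen 4: ,,,,@,@
,,,,,@,
@,,@@,,
@,,,@,,
@,@,@,,
,,@@@@@
gen 5: ,,,,,,@
,,,@,@@
,,,@@@@
@,,,@@@
@,@,,,,
@@@,,,@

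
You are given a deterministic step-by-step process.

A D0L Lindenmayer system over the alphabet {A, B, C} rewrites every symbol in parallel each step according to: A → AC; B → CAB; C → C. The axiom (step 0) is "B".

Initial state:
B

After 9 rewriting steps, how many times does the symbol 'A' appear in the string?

9

k=0  B
k=1  CAB
k=2  CACCAB
k=3  CACCCACCAB
k=4  CACCCCACCCACCAB
k=5  CACCCCCACCCCACCCACCAB
k=6  CACCCCCCACCCCCACCCCACCCACCAB
k=7  CACCCCCCCACCCCCCACCCCCACCCCACCCACCAB
k=8  CACCCCCCCCACCCCCCCACCCCCCACCCCCACCCCACCCACCAB
k=9  CACCCCCCCCCACCCCCCCCACCCCCCCACCCCCCACCCCCACCCCACCCACCAB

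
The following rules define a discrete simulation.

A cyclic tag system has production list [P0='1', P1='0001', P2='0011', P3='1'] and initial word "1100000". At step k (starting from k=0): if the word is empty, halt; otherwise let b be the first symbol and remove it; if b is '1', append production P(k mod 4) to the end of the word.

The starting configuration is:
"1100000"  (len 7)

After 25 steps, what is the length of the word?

gen 0: "1100000"  (len 7)
gen 1: "1000001"  (len 7)
gen 2: "0000010001"  (len 10)
gen 3: "000010001"  (len 9)
gen 4: "00010001"  (len 8)
gen 5: "0010001"  (len 7)
gen 6: "010001"  (len 6)
gen 7: "10001"  (len 5)
gen 8: "00011"  (len 5)
gen 9: "0011"  (len 4)
gen 10: "011"  (len 3)
gen 11: "11"  (len 2)
gen 12: "11"  (len 2)
gen 13: "11"  (len 2)
gen 14: "10001"  (len 5)
gen 15: "00010011"  (len 8)
gen 16: "0010011"  (len 7)
gen 17: "010011"  (len 6)
gen 18: "10011"  (len 5)
gen 19: "00110011"  (len 8)
gen 20: "0110011"  (len 7)
gen 21: "110011"  (len 6)
gen 22: "100110001"  (len 9)
gen 23: "001100010011"  (len 12)
gen 24: "01100010011"  (len 11)
gen 25: "1100010011"  (len 10)

10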